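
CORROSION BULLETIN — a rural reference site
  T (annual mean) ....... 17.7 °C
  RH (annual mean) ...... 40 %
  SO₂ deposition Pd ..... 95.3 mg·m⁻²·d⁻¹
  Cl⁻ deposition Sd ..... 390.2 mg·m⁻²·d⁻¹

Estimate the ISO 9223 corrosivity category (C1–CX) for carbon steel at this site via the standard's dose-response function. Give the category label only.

carbon steel: T>10 °C ⇒ hinge -0.054·(17.7−10) = -0.4158
  sulphur-dioxide contribution → 27.79 μm/a
  chloride contribution → 31.33 μm/a
  ⇒ r_corr(carbon steel) = 59.12 μm/a
ISO 9223 Table 2 (carbon steel): 50 < 59.1 ≤ 80 μm/a ⇒ C4

C4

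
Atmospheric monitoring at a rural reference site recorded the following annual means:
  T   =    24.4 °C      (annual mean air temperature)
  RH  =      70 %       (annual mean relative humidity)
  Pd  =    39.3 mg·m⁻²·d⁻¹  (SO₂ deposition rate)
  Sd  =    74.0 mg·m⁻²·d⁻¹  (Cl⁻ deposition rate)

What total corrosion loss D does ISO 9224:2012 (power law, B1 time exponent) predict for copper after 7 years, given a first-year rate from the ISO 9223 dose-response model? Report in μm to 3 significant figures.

D(7) = 5.92 μm

copper: T>10 °C ⇒ hinge -0.080·(24.4−10) = -1.1520
  sulphur-dioxide contribution → 0.2705 μm/a
  chloride contribution → 1.346 μm/a
  total first-year rate 1.617 μm/a
Long-term exponent b (ISO 9224 Table 2, B1) = 0.667
  D(7) = 1.617 × 7^0.667 = 1.617 × 3.662 = 5.919 μm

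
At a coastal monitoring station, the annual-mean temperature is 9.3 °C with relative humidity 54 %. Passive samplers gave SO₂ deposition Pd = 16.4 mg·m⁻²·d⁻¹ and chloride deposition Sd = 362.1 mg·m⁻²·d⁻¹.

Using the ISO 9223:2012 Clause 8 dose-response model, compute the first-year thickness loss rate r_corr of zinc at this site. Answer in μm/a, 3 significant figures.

zinc: temperature factor f = +0.038·(-0.7) = -0.0266
  Pd branch = 0.0129·Pd^0.44·e^(0.046·RH+f) = 0.5157 μm/a
  Cl⁻ term: 0.0175·362.1^0.57·exp(0.008·54+0.085·9.3) = 1.708
  r_corr = 0.5157 + 1.708 = 2.224 μm/a

r_corr = 2.22 μm/a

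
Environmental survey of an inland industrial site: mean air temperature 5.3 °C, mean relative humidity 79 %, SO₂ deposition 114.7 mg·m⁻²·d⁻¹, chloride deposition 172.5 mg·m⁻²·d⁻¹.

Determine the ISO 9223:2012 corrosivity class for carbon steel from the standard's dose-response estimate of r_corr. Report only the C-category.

carbon steel: temperature factor f = +0.150·(-4.7) = -0.7050
  sulphur-dioxide contribution → 50 μm/a
  chloride contribution → 41.66 μm/a
  total first-year rate 91.65 μm/a
ISO 9223 Table 2 (carbon steel): 80 < 91.7 ≤ 200 μm/a ⇒ C5

C5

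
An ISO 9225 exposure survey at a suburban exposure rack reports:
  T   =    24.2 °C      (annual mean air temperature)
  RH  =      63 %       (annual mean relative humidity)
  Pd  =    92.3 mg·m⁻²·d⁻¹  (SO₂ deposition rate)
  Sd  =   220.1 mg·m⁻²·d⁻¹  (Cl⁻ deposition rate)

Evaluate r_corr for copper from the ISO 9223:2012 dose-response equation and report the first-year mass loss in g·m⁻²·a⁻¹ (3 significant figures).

r_corr = 14.5 g·m⁻²·a⁻¹

copper: T>10 °C ⇒ hinge -0.080·(24.2−10) = -1.1360
  SO₂ term: 0.0053·92.3^0.26·exp(0.059·63-1.1360) = 0.2271
  Cl⁻ term: 0.01025·220.1^0.27·exp(0.036·63+0.049·24.2) = 1.391
  sum: 0.2271 + 1.391 → r_corr = 1.618 μm/a
Convert to mass loss: 1.618 μm/a × 8.96 g/cm³ = 14.49 g·m⁻²·a⁻¹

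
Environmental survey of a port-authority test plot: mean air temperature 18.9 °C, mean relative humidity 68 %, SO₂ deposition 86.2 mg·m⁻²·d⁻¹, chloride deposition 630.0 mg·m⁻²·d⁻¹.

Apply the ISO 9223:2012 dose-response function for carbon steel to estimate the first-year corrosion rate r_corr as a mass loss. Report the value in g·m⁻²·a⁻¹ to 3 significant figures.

carbon steel: temperature factor f = -0.054·(8.9) = -0.4806
  Pd branch = 1.77·Pd^0.52·e^(0.02·RH+f) = 43.29 μm/a
  Sd branch = 0.102·Sd^0.62·e^(0.033·RH+0.04·T) = 111.4 μm/a
  r_corr = 43.29 + 111.4 = 154.7 μm/a
Convert to mass loss: 154.7 μm/a × 7.85 g/cm³ = 1215 g·m⁻²·a⁻¹

r_corr = 1.21e+03 g·m⁻²·a⁻¹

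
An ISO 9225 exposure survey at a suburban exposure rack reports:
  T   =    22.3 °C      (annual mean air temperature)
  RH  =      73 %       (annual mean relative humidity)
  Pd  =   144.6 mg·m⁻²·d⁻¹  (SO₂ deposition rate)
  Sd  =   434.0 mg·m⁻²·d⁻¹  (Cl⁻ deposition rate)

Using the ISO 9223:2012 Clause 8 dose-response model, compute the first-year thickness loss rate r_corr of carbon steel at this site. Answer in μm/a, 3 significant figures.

carbon steel: T>10 °C ⇒ hinge -0.054·(22.3−10) = -0.6642
  sulphur-dioxide contribution → 52.1 μm/a
  chloride contribution → 119.5 μm/a
  total first-year rate 171.6 μm/a

r_corr = 172 μm/a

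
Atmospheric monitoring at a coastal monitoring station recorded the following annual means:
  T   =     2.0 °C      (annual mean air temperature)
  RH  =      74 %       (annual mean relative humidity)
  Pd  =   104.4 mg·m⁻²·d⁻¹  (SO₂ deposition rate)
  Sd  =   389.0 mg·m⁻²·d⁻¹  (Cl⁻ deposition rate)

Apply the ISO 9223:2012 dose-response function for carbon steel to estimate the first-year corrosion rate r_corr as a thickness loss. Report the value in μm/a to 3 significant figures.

carbon steel: f(T) = +0.150·(T−10) [T≤10 °C] = -1.2000
  SO₂ term: 1.77·104.4^0.52·exp(0.02·74-1.2000) = 26.26
  Sd branch = 0.102·Sd^0.62·e^(0.033·RH+0.04·T) = 51.25 μm/a
  r_corr = 26.26 + 51.25 = 77.51 μm/a

r_corr = 77.5 μm/a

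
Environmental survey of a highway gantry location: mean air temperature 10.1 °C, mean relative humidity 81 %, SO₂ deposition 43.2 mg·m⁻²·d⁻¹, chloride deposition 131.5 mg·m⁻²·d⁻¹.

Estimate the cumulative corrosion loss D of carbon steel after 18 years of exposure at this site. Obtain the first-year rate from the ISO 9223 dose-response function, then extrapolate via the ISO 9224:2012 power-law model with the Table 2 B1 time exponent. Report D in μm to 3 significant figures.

D(18) = 492 μm

carbon steel: f(T) = -0.054·(T−10) [T>10 °C] = -0.0054
  Pd branch = 1.77·Pd^0.52·e^(0.02·RH+f) = 63.04 μm/a
  Cl⁻ term: 0.102·131.5^0.62·exp(0.033·81+0.04·10.1) = 45.57
  sum: 63.04 + 45.57 → r_corr = 108.6 μm/a
ISO 9224: D(t) = r_corr · t^b with b = 0.523 (carbon steel, B1)
  D(18) = 108.6 × 18^0.523 = 108.6 × 4.534 = 492.5 μm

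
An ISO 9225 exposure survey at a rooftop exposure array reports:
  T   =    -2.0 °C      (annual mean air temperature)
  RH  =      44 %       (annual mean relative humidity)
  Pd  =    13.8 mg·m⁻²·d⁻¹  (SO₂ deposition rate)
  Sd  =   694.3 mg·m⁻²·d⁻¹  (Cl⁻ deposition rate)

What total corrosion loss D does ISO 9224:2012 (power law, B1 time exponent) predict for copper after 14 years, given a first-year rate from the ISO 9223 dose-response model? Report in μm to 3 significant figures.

D(14) = 1.72 μm

copper: T≤10 °C ⇒ hinge +0.126·(-2.0−10) = -1.5120
  Pd branch = 0.0053·Pd^0.26·e^(0.059·RH+f) = 0.031 μm/a
  Cl⁻ term: 0.01025·694.3^0.27·exp(0.036·44+0.049·-2.0) = 0.265
  sum: 0.031 + 0.265 → r_corr = 0.296 μm/a
ISO 9224: D(t) = r_corr · t^b with b = 0.667 (copper, B1)
  D(14) = 0.296 × 14^0.667 = 0.296 × 5.814 = 1.721 μm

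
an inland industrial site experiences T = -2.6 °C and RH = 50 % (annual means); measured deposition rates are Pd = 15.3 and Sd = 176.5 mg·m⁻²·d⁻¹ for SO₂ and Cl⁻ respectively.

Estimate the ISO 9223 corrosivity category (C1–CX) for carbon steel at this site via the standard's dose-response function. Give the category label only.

C2

carbon steel: T≤10 °C ⇒ hinge +0.150·(-2.6−10) = -1.8900
  sulphur-dioxide contribution → 3.003 μm/a
  chloride contribution → 11.83 μm/a
  ⇒ r_corr(carbon steel) = 14.83 μm/a
ISO 9223 Table 2 (carbon steel): 1.3 < 14.8 ≤ 25 μm/a ⇒ C2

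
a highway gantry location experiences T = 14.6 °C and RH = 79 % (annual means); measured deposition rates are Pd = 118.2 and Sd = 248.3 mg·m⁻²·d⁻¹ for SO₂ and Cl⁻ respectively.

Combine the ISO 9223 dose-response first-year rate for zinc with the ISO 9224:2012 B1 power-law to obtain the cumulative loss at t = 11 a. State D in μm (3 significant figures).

zinc: T>10 °C ⇒ hinge -0.071·(14.6−10) = -0.3266
  sulphur-dioxide contribution → 2.877 μm/a
  chloride contribution → 2.64 μm/a
  ⇒ r_corr(zinc) = 5.517 μm/a
ISO 9224: D(t) = r_corr · t^b with b = 0.813 (zinc, B1)
  D(11) = 5.517 × 11^0.813 = 5.517 × 7.025 = 38.76 μm

D(11) = 38.8 μm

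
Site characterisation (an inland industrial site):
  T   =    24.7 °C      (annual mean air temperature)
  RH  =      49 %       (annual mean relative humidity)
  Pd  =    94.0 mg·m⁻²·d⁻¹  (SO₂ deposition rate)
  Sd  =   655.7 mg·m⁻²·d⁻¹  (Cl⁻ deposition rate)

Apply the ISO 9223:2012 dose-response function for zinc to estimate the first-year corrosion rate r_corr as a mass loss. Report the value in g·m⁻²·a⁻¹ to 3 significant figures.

zinc: temperature factor f = -0.071·(14.7) = -1.0437
  SO₂ term: 0.0129·94.0^0.44·exp(0.046·49-1.0437) = 0.3194
  Cl⁻ term: 0.0175·655.7^0.57·exp(0.008·49+0.085·24.7) = 8.523
  sum: 0.3194 + 8.523 → r_corr = 8.843 μm/a
Convert to mass loss: 8.843 μm/a × 7.14 g/cm³ = 63.14 g·m⁻²·a⁻¹

r_corr = 63.1 g·m⁻²·a⁻¹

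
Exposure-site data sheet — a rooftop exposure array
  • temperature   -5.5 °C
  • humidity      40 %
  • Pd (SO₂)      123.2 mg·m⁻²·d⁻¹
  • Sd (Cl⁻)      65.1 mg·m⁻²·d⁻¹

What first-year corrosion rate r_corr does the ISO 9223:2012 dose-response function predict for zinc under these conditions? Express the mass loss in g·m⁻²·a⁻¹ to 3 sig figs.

r_corr = 3.84 g·m⁻²·a⁻¹

zinc: temperature factor f = +0.038·(-15.5) = -0.5890
  sulphur-dioxide contribution → 0.3748 μm/a
  chloride contribution → 0.1632 μm/a
  ⇒ r_corr(zinc) = 0.538 μm/a
Convert to mass loss: 0.538 μm/a × 7.14 g/cm³ = 3.841 g·m⁻²·a⁻¹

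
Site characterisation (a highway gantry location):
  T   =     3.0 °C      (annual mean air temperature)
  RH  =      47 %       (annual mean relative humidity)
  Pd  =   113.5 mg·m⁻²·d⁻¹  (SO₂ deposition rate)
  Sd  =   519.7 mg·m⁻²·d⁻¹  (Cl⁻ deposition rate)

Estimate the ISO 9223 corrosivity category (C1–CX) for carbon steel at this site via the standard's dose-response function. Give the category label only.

carbon steel: T≤10 °C ⇒ hinge +0.150·(3.0−10) = -1.0500
  SO₂ term: 1.77·113.5^0.52·exp(0.02·47-1.0500) = 18.57
  Sd branch = 0.102·Sd^0.62·e^(0.033·RH+0.04·T) = 26.19 μm/a
  sum: 18.57 + 26.19 → r_corr = 44.76 μm/a
ISO 9223 Table 2 (carbon steel): 25 < 44.8 ≤ 50 μm/a ⇒ C3

C3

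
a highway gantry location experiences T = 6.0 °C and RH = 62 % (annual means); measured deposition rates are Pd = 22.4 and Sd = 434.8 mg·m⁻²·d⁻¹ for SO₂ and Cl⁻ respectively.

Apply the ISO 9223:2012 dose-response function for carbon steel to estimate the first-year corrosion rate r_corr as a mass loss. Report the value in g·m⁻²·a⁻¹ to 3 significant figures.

carbon steel: temperature factor f = +0.150·(-4.0) = -0.6000
  SO₂ term: 1.77·22.4^0.52·exp(0.02·62-0.6000) = 16.91
  Cl⁻ term: 0.102·434.8^0.62·exp(0.033·62+0.04·6.0) = 43.36
  r_corr = 16.91 + 43.36 = 60.27 μm/a
Convert to mass loss: 60.27 μm/a × 7.85 g/cm³ = 473.1 g·m⁻²·a⁻¹

r_corr = 473 g·m⁻²·a⁻¹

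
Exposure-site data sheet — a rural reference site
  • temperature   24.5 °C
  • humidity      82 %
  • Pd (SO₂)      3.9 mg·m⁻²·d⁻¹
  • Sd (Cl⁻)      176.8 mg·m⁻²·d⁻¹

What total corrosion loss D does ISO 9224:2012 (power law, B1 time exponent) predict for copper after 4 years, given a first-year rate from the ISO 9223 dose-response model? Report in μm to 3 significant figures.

D(4) = 7.40 μm

copper: temperature factor f = -0.080·(14.5) = -1.1600
  SO₂ term: 0.0053·3.9^0.26·exp(0.059·82-1.1600) = 0.2987
  Cl⁻ term: 0.01025·176.8^0.27·exp(0.036·82+0.049·24.5) = 2.636
  sum: 0.2987 + 2.636 → r_corr = 2.935 μm/a
Long-term exponent b (ISO 9224 Table 2, B1) = 0.667
  D(4) = 2.935 × 4^0.667 = 2.935 × 2.521 = 7.399 μm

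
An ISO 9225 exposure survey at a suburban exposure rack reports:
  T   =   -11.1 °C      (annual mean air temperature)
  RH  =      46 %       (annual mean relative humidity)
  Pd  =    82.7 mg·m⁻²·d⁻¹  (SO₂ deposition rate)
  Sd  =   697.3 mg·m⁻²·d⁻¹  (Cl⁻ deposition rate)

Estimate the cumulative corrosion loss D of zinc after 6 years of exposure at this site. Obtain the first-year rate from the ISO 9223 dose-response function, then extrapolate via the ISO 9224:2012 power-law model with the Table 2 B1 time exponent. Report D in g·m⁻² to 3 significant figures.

D(6) = 22.9 g·m⁻²

zinc: f(T) = +0.038·(T−10) [T≤10 °C] = -0.8018
  SO₂ term: 0.0129·82.7^0.44·exp(0.046·46-0.8018) = 0.335
  Sd branch = 0.0175·Sd^0.57·e^(0.008·RH+0.085·T) = 0.411 μm/a
  sum: 0.335 + 0.411 → r_corr = 0.746 μm/a
Power-law: D(6) = r_corr · 6^0.813
  D(6) = 0.746 × 6^0.813 = 0.746 × 4.292 = 3.202 μm
  Mass loss = 3.202 μm × 7.14 g/cm³ = 22.86 g·m⁻²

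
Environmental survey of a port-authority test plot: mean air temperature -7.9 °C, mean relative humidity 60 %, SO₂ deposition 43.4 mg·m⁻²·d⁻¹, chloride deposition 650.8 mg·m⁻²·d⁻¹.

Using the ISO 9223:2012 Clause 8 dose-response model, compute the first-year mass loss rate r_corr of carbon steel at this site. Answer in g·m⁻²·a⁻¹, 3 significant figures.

carbon steel: temperature factor f = +0.150·(-17.9) = -2.6850
  Pd branch = 1.77·Pd^0.52·e^(0.02·RH+f) = 2.848 μm/a
  Cl⁻ term: 0.102·650.8^0.62·exp(0.033·60+0.04·-7.9) = 29.9
  r_corr = 2.848 + 29.9 = 32.74 μm/a
Convert to mass loss: 32.74 μm/a × 7.85 g/cm³ = 257 g·m⁻²·a⁻¹

r_corr = 257 g·m⁻²·a⁻¹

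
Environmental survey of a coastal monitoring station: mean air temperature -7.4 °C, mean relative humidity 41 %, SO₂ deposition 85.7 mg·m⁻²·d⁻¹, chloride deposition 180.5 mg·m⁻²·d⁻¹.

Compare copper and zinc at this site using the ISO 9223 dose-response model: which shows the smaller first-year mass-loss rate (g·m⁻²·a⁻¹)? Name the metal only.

copper: T≤10 °C ⇒ hinge +0.126·(-7.4−10) = -2.1924
  sulphur-dioxide contribution → 0.02115 μm/a
  chloride contribution → 0.1269 μm/a
  total first-year rate 0.1481 μm/a
  mass loss = 0.1481 μm/a × 8.96 g/cm³ = 1.327 g·m⁻²·a⁻¹
zinc: f(T) = +0.038·(T−10) [T≤10 °C] = -0.6612
  sulphur-dioxide contribution → 0.3112 μm/a
  chloride contribution → 0.2503 μm/a
  total first-year rate 0.5615 μm/a
  mass loss = 0.5615 μm/a × 7.14 g/cm³ = 4.009 g·m⁻²·a⁻¹
Ordering by g·m⁻²·a⁻¹: zinc (4.01) > copper (1.33)

copper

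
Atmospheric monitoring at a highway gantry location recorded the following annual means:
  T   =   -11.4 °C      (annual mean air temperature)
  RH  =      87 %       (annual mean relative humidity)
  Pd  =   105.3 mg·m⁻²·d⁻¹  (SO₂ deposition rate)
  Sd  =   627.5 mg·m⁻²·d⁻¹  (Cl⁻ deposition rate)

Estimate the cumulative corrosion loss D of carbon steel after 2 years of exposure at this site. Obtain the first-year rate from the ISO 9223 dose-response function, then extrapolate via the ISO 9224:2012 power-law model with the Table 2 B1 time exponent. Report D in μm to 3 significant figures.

D(2) = 95.6 μm

carbon steel: T≤10 °C ⇒ hinge +0.150·(-11.4−10) = -3.2100
  SO₂ term: 1.77·105.3^0.52·exp(0.02·87-3.2100) = 4.584
  Cl⁻ term: 0.102·627.5^0.62·exp(0.033·87+0.04·-11.4) = 61.94
  r_corr = 4.584 + 61.94 = 66.52 μm/a
Long-term exponent b (ISO 9224 Table 2, B1) = 0.523
  D(2) = 66.52 × 2^0.523 = 66.52 × 1.437 = 95.58 μm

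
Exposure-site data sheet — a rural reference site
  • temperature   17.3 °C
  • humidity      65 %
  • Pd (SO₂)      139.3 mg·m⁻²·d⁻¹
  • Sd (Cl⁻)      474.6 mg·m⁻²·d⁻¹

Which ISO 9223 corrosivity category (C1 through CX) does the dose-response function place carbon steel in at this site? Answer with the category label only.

carbon steel: f(T) = -0.054·(T−10) [T>10 °C] = -0.3942
  sulphur-dioxide contribution → 57.04 μm/a
  chloride contribution → 79.44 μm/a
  ⇒ r_corr(carbon steel) = 136.5 μm/a
ISO 9223 Table 2 (carbon steel): 80 < 136 ≤ 200 μm/a ⇒ C5

C5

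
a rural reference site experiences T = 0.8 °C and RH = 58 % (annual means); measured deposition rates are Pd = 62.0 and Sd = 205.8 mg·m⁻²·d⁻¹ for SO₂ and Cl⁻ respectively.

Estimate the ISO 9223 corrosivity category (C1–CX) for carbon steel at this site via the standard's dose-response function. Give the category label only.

C3

carbon steel: f(T) = +0.150·(T−10) [T≤10 °C] = -1.3800
  SO₂ term: 1.77·62.0^0.52·exp(0.02·58-1.3800) = 12.15
  Sd branch = 0.102·Sd^0.62·e^(0.033·RH+0.04·T) = 19.41 μm/a
  r_corr = 12.15 + 19.41 = 31.56 μm/a
ISO 9223 Table 2 (carbon steel): 25 < 31.6 ≤ 50 μm/a ⇒ C3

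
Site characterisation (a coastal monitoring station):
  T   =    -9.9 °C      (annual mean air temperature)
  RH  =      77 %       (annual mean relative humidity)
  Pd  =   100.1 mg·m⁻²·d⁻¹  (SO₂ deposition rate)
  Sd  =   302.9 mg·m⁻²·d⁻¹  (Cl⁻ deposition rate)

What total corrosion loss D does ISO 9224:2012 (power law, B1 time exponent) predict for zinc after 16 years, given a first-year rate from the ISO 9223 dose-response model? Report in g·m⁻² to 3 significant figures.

D(16) = 133 g·m⁻²

zinc: T≤10 °C ⇒ hinge +0.038·(-9.9−10) = -0.7562
  SO₂ term: 0.0129·100.1^0.44·exp(0.046·77-0.7562) = 1.587
  Sd branch = 0.0175·Sd^0.57·e^(0.008·RH+0.085·T) = 0.3626 μm/a
  r_corr = 1.587 + 0.3626 = 1.95 μm/a
Long-term exponent b (ISO 9224 Table 2, B1) = 0.813
  D(16) = 1.95 × 16^0.813 = 1.95 × 9.527 = 18.58 μm
  Mass loss = 18.58 μm × 7.14 g/cm³ = 132.6 g·m⁻²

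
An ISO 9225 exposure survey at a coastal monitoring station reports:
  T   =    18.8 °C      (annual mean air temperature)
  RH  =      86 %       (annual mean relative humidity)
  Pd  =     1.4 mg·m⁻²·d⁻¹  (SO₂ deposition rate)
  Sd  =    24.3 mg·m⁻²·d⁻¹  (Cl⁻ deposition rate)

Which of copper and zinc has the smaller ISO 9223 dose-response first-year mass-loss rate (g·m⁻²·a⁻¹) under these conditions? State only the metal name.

copper: temperature factor f = -0.080·(8.8) = -0.7040
  SO₂ term: 0.0053·1.4^0.26·exp(0.059·86-0.7040) = 0.4572
  Cl⁻ term: 0.01025·24.3^0.27·exp(0.036·86+0.049·18.8) = 1.347
  sum: 0.4572 + 1.347 → r_corr = 1.805 μm/a
  mass loss = 1.805 μm/a × 8.96 g/cm³ = 16.17 g·m⁻²·a⁻¹
zinc: temperature factor f = -0.071·(8.8) = -0.6248
  Pd branch = 0.0129·Pd^0.44·e^(0.046·RH+f) = 0.4184 μm/a
  Cl⁻ term: 0.0175·24.3^0.57·exp(0.008·86+0.085·18.8) = 1.061
  r_corr = 0.4184 + 1.061 = 1.479 μm/a
  mass loss = 1.479 μm/a × 7.14 g/cm³ = 10.56 g·m⁻²·a⁻¹
Ordering by g·m⁻²·a⁻¹: copper (16.2) > zinc (10.6)

zinc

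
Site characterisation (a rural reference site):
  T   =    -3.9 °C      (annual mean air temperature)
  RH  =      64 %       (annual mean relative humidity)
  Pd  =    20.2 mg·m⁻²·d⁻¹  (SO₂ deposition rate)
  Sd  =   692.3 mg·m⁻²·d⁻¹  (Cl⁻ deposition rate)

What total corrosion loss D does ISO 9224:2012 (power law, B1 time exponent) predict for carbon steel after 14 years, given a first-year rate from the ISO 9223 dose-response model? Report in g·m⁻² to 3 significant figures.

D(14) = 1.42e+03 g·m⁻²

carbon steel: temperature factor f = +0.150·(-13.9) = -2.0850
  sulphur-dioxide contribution → 3.777 μm/a
  chloride contribution → 41.6 μm/a
  total first-year rate 45.37 μm/a
Power-law: D(14) = r_corr · 14^0.523
  D(14) = 45.37 × 14^0.523 = 45.37 × 3.976 = 180.4 μm
  Mass loss = 180.4 μm × 7.85 g/cm³ = 1416 g·m⁻²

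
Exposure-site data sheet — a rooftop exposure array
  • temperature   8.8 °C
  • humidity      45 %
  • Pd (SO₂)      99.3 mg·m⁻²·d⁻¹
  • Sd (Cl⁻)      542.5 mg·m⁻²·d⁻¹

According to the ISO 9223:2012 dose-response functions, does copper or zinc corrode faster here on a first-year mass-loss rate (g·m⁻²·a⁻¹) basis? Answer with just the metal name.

zinc

copper: f(T) = +0.126·(T−10) [T≤10 °C] = -0.1512
  sulphur-dioxide contribution → 0.2142 μm/a
  chloride contribution → 0.4364 μm/a
  total first-year rate 0.6506 μm/a
  mass loss = 0.6506 μm/a × 8.96 g/cm³ = 5.829 g·m⁻²·a⁻¹
zinc: f(T) = +0.038·(T−10) [T≤10 °C] = -0.0456
  sulphur-dioxide contribution → 0.7386 μm/a
  chloride contribution → 1.918 μm/a
  ⇒ r_corr(zinc) = 2.657 μm/a
  mass loss = 2.657 μm/a × 7.14 g/cm³ = 18.97 g·m⁻²·a⁻¹
Ordering by g·m⁻²·a⁻¹: zinc (19) > copper (5.83)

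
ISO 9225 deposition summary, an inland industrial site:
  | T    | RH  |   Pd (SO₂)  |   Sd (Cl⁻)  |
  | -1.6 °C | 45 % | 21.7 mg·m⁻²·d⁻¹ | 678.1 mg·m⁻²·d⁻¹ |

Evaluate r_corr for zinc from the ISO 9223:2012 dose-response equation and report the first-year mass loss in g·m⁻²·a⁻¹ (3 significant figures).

zinc: f(T) = +0.038·(T−10) [T≤10 °C] = -0.4408
  SO₂ term: 0.0129·21.7^0.44·exp(0.046·45-0.4408) = 0.2548
  Sd branch = 0.0175·Sd^0.57·e^(0.008·RH+0.085·T) = 0.8998 μm/a
  sum: 0.2548 + 0.8998 → r_corr = 1.155 μm/a
Convert to mass loss: 1.155 μm/a × 7.14 g/cm³ = 8.244 g·m⁻²·a⁻¹

r_corr = 8.24 g·m⁻²·a⁻¹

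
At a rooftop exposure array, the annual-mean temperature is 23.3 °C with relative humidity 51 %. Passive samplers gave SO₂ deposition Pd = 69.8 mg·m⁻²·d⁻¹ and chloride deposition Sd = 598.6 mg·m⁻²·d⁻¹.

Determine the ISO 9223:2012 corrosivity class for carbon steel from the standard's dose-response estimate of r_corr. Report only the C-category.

carbon steel: f(T) = -0.054·(T−10) [T>10 °C] = -0.7182
  sulphur-dioxide contribution → 21.77 μm/a
  chloride contribution → 73.47 μm/a
  ⇒ r_corr(carbon steel) = 95.24 μm/a
Category bounds: 80…200 μm/a bracket r_corr ⇒ C5

C5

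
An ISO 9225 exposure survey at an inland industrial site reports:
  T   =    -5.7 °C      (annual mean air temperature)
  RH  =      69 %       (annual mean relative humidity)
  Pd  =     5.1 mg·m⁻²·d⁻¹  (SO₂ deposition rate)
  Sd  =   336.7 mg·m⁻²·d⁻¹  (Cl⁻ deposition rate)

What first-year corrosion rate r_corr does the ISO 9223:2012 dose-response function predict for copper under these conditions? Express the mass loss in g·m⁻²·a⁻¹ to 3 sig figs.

copper: temperature factor f = +0.126·(-15.7) = -1.9782
  Pd branch = 0.0053·Pd^0.26·e^(0.059·RH+f) = 0.06564 μm/a
  Sd branch = 0.01025·Sd^0.27·e^(0.036·RH+0.049·T) = 0.4473 μm/a
  sum: 0.06564 + 0.4473 → r_corr = 0.5129 μm/a
Convert to mass loss: 0.5129 μm/a × 8.96 g/cm³ = 4.596 g·m⁻²·a⁻¹

r_corr = 4.60 g·m⁻²·a⁻¹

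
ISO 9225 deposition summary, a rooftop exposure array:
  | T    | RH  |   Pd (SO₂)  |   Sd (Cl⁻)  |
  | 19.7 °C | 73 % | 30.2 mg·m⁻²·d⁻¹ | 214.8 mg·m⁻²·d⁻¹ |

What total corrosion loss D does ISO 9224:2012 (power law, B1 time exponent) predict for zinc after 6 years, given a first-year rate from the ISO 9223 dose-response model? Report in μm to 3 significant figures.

D(6) = 18.9 μm

zinc: f(T) = -0.071·(T−10) [T>10 °C] = -0.6887
  SO₂ term: 0.0129·30.2^0.44·exp(0.046·73-0.6887) = 0.8338
  Sd branch = 0.0175·Sd^0.57·e^(0.008·RH+0.085·T) = 3.574 μm/a
  r_corr = 0.8338 + 3.574 = 4.408 μm/a
Power-law: D(6) = r_corr · 6^0.813
  D(6) = 4.408 × 6^0.813 = 4.408 × 4.292 = 18.92 μm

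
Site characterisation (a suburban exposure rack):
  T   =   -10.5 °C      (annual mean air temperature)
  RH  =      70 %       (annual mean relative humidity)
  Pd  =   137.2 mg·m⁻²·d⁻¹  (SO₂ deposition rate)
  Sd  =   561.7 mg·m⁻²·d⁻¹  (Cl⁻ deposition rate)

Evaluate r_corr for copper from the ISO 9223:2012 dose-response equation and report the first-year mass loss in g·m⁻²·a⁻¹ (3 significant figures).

copper: f(T) = +0.126·(T−10) [T≤10 °C] = -2.5830
  SO₂ term: 0.0053·137.2^0.26·exp(0.059·70-2.5830) = 0.0895
  Cl⁻ term: 0.01025·561.7^0.27·exp(0.036·70+0.049·-10.5) = 0.4208
  sum: 0.0895 + 0.4208 → r_corr = 0.5103 μm/a
Convert to mass loss: 0.5103 μm/a × 8.96 g/cm³ = 4.572 g·m⁻²·a⁻¹

r_corr = 4.57 g·m⁻²·a⁻¹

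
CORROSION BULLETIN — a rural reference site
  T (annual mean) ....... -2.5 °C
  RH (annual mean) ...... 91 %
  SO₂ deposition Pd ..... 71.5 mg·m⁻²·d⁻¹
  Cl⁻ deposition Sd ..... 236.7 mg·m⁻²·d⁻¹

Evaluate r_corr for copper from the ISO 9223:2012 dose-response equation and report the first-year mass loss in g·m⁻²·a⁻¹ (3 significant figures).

copper: temperature factor f = +0.126·(-12.5) = -1.5750
  sulphur-dioxide contribution → 0.7147 μm/a
  chloride contribution → 1.05 μm/a
  total first-year rate 1.765 μm/a
Convert to mass loss: 1.765 μm/a × 8.96 g/cm³ = 15.81 g·m⁻²·a⁻¹

r_corr = 15.8 g·m⁻²·a⁻¹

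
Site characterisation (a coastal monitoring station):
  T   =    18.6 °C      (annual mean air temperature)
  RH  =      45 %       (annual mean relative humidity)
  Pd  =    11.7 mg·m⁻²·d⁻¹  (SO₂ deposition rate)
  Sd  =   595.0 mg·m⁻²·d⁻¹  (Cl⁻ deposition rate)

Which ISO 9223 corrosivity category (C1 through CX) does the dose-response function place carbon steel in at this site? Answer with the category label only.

carbon steel: f(T) = -0.054·(T−10) [T>10 °C] = -0.4644
  Pd branch = 1.77·Pd^0.52·e^(0.02·RH+f) = 9.831 μm/a
  Cl⁻ term: 0.102·595.0^0.62·exp(0.033·45+0.04·18.6) = 49.76
  r_corr = 9.831 + 49.76 = 59.59 μm/a
ISO 9223 Table 2 (carbon steel): 50 < 59.6 ≤ 80 μm/a ⇒ C4

C4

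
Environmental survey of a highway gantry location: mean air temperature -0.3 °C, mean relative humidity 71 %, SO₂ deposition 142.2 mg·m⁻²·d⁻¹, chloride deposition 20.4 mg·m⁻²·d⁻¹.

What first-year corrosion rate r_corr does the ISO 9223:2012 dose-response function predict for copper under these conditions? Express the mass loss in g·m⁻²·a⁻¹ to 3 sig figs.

copper: f(T) = +0.126·(T−10) [T≤10 °C] = -1.2978
  Pd branch = 0.0053·Pd^0.26·e^(0.059·RH+f) = 0.3465 μm/a
  Cl⁻ term: 0.01025·20.4^0.27·exp(0.036·71+0.049·-0.3) = 0.2938
  sum: 0.3465 + 0.2938 → r_corr = 0.6402 μm/a
Convert to mass loss: 0.6402 μm/a × 8.96 g/cm³ = 5.736 g·m⁻²·a⁻¹

r_corr = 5.74 g·m⁻²·a⁻¹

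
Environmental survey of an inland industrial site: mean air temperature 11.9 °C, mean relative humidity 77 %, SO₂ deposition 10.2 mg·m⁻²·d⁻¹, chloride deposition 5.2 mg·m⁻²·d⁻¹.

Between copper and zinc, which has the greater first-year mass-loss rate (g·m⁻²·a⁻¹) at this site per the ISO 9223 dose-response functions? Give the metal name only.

copper: T>10 °C ⇒ hinge -0.080·(11.9−10) = -0.1520
  sulphur-dioxide contribution → 0.7825 μm/a
  chloride contribution → 0.4583 μm/a
  total first-year rate 1.241 μm/a
  mass loss = 1.241 μm/a × 8.96 g/cm³ = 11.12 g·m⁻²·a⁻¹
zinc: T>10 °C ⇒ hinge -0.071·(11.9−10) = -0.1349
  sulphur-dioxide contribution → 1.082 μm/a
  chloride contribution → 0.228 μm/a
  total first-year rate 1.31 μm/a
  mass loss = 1.31 μm/a × 7.14 g/cm³ = 9.351 g·m⁻²·a⁻¹
Ordering by g·m⁻²·a⁻¹: copper (11.1) > zinc (9.35)

copper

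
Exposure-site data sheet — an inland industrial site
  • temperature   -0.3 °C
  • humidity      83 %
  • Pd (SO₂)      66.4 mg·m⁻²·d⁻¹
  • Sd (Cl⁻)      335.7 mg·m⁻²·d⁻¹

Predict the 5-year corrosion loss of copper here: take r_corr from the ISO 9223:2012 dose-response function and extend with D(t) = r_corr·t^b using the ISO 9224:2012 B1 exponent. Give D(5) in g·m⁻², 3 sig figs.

D(5) = 40.4 g·m⁻²

copper: f(T) = +0.126·(T−10) [T≤10 °C] = -1.2978
  SO₂ term: 0.0053·66.4^0.26·exp(0.059·83-1.2978) = 0.577
  Cl⁻ term: 0.01025·335.7^0.27·exp(0.036·83+0.049·-0.3) = 0.9639
  sum: 0.577 + 0.9639 → r_corr = 1.541 μm/a
ISO 9224: D(t) = r_corr · t^b with b = 0.667 (copper, B1)
  D(5) = 1.541 × 5^0.667 = 1.541 × 2.926 = 4.508 μm
  Mass loss = 4.508 μm × 8.96 g/cm³ = 40.39 g·m⁻²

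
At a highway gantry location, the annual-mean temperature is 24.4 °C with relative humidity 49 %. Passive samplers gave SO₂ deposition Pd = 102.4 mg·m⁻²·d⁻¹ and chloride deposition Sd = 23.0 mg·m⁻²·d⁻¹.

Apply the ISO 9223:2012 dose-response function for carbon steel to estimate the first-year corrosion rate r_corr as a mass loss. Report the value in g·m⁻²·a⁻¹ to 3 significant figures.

carbon steel: T>10 °C ⇒ hinge -0.054·(24.4−10) = -0.7776
  Pd branch = 1.77·Pd^0.52·e^(0.02·RH+f) = 24.06 μm/a
  Cl⁻ term: 0.102·23.0^0.62·exp(0.033·49+0.04·24.4) = 9.528
  r_corr = 24.06 + 9.528 = 33.58 μm/a
Convert to mass loss: 33.58 μm/a × 7.85 g/cm³ = 263.6 g·m⁻²·a⁻¹

r_corr = 264 g·m⁻²·a⁻¹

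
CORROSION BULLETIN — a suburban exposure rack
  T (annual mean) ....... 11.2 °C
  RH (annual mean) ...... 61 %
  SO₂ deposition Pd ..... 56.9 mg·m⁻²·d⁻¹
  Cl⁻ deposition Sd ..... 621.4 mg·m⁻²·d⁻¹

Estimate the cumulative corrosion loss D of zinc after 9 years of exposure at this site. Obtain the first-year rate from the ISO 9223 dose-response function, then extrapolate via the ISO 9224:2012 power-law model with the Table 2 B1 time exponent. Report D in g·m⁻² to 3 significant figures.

D(9) = 172 g·m⁻²

zinc: T>10 °C ⇒ hinge -0.071·(11.2−10) = -0.0852
  Pd branch = 0.0129·Pd^0.44·e^(0.046·RH+f) = 1.16 μm/a
  Cl⁻ term: 0.0175·621.4^0.57·exp(0.008·61+0.085·11.2) = 2.888
  sum: 1.16 + 2.888 → r_corr = 4.048 μm/a
Power-law: D(9) = r_corr · 9^0.813
  D(9) = 4.048 × 9^0.813 = 4.048 × 5.968 = 24.16 μm
  Mass loss = 24.16 μm × 7.14 g/cm³ = 172.5 g·m⁻²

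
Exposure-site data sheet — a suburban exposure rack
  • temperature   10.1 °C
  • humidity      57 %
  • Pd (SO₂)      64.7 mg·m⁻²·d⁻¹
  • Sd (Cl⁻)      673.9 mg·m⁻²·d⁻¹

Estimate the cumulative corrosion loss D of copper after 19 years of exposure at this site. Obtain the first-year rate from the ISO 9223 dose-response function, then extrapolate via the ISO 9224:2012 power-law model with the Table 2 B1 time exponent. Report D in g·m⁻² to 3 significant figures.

D(19) = 77.2 g·m⁻²

copper: temperature factor f = -0.080·(0.1) = -0.0080
  sulphur-dioxide contribution → 0.4489 μm/a
  chloride contribution → 0.7595 μm/a
  ⇒ r_corr(copper) = 1.208 μm/a
Long-term exponent b (ISO 9224 Table 2, B1) = 0.667
  D(19) = 1.208 × 19^0.667 = 1.208 × 7.127 = 8.613 μm
  Mass loss = 8.613 μm × 8.96 g/cm³ = 77.17 g·m⁻²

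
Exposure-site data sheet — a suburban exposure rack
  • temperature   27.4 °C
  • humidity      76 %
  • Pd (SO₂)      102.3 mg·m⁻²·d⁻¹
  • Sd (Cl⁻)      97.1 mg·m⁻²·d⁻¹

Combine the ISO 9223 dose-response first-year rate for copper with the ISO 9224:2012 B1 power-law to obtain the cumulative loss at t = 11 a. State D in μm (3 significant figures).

D(11) = 12.2 μm

copper: temperature factor f = -0.080·(17.4) = -1.3920
  Pd branch = 0.0053·Pd^0.26·e^(0.059·RH+f) = 0.3888 μm/a
  Cl⁻ term: 0.01025·97.1^0.27·exp(0.036·76+0.049·27.4) = 2.083
  r_corr = 0.3888 + 2.083 = 2.471 μm/a
Long-term exponent b (ISO 9224 Table 2, B1) = 0.667
  D(11) = 2.471 × 11^0.667 = 2.471 × 4.95 = 12.23 μm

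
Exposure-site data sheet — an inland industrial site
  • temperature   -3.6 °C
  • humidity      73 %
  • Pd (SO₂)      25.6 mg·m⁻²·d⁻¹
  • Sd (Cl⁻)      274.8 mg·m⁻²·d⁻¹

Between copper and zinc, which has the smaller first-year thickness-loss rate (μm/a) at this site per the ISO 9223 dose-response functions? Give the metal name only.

copper: f(T) = +0.126·(T−10) [T≤10 °C] = -1.7136
  SO₂ term: 0.0053·25.6^0.26·exp(0.059·73-1.7136) = 0.1647
  Sd branch = 0.01025·Sd^0.27·e^(0.036·RH+0.049·T) = 0.542 μm/a
  r_corr = 0.1647 + 0.542 = 0.7067 μm/a
zinc: T≤10 °C ⇒ hinge +0.038·(-3.6−10) = -0.5168
  SO₂ term: 0.0129·25.6^0.44·exp(0.046·73-0.5168) = 0.9207
  Sd branch = 0.0175·Sd^0.57·e^(0.008·RH+0.085·T) = 0.5676 μm/a
  r_corr = 0.9207 + 0.5676 = 1.488 μm/a
Ordering by μm/a: zinc (1.49) > copper (0.707)

copper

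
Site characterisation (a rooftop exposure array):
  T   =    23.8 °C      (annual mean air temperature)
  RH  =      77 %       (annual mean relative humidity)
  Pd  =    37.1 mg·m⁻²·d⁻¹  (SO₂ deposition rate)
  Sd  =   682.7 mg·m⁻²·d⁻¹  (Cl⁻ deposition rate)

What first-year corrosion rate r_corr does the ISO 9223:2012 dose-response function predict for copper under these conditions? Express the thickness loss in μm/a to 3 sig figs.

r_corr = 3.49 μm/a

copper: T>10 °C ⇒ hinge -0.080·(23.8−10) = -1.1040
  sulphur-dioxide contribution → 0.4225 μm/a
  chloride contribution → 3.064 μm/a
  total first-year rate 3.487 μm/a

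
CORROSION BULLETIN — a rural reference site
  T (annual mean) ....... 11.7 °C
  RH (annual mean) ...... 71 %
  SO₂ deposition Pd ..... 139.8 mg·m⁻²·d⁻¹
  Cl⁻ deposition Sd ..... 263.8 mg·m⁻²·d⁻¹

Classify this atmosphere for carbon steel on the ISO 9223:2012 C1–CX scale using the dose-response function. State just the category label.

carbon steel: f(T) = -0.054·(T−10) [T>10 °C] = -0.0918
  SO₂ term: 1.77·139.8^0.52·exp(0.02·71-0.0918) = 87.19
  Sd branch = 0.102·Sd^0.62·e^(0.033·RH+0.04·T) = 53.78 μm/a
  r_corr = 87.19 + 53.78 = 141 μm/a
Category bounds: 80…200 μm/a bracket r_corr ⇒ C5

C5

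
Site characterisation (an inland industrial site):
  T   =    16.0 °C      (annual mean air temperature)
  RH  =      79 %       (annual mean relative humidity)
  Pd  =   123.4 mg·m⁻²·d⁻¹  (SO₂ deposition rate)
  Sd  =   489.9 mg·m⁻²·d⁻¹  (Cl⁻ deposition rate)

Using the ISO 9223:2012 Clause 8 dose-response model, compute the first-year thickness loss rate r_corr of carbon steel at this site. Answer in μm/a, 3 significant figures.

r_corr = 198 μm/a

carbon steel: T>10 °C ⇒ hinge -0.054·(16.0−10) = -0.3240
  Pd branch = 1.77·Pd^0.52·e^(0.02·RH+f) = 76.02 μm/a
  Cl⁻ term: 0.102·489.9^0.62·exp(0.033·79+0.04·16.0) = 122.1
  r_corr = 76.02 + 122.1 = 198.1 μm/a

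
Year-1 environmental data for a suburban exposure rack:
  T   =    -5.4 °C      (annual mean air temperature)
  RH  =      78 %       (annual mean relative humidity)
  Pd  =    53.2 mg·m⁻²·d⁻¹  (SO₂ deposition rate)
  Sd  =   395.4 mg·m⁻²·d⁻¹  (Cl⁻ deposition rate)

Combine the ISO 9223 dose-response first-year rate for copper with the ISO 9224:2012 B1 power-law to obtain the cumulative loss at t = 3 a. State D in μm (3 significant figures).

D(3) = 1.81 μm

copper: T≤10 °C ⇒ hinge +0.126·(-5.4−10) = -1.9404
  sulphur-dioxide contribution → 0.2133 μm/a
  chloride contribution → 0.6554 μm/a
  total first-year rate 0.8687 μm/a
ISO 9224: D(t) = r_corr · t^b with b = 0.667 (copper, B1)
  D(3) = 0.8687 × 3^0.667 = 0.8687 × 2.081 = 1.808 μm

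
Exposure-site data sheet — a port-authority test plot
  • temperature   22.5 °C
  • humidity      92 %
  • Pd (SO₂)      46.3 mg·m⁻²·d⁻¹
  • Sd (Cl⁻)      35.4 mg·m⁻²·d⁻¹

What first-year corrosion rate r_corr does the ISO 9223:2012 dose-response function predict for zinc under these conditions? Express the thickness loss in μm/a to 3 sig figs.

zinc: f(T) = -0.071·(T−10) [T>10 °C] = -0.8875
  Pd branch = 0.0129·Pd^0.44·e^(0.046·RH+f) = 1.977 μm/a
  Sd branch = 0.0175·Sd^0.57·e^(0.008·RH+0.085·T) = 1.889 μm/a
  r_corr = 1.977 + 1.889 = 3.866 μm/a

r_corr = 3.87 μm/a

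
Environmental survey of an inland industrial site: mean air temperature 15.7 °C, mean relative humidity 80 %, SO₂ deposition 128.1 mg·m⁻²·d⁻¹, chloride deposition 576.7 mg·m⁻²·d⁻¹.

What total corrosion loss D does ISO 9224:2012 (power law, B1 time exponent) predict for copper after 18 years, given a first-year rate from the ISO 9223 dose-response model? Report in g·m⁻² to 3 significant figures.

D(18) = 217 g·m⁻²

copper: f(T) = -0.080·(T−10) [T>10 °C] = -0.4560
  SO₂ term: 0.0053·128.1^0.26·exp(0.059·80-0.4560) = 1.331
  Sd branch = 0.01025·Sd^0.27·e^(0.036·RH+0.049·T) = 2.193 μm/a
  r_corr = 1.331 + 2.193 = 3.524 μm/a
Long-term exponent b (ISO 9224 Table 2, B1) = 0.667
  D(18) = 3.524 × 18^0.667 = 3.524 × 6.875 = 24.23 μm
  Mass loss = 24.23 μm × 8.96 g/cm³ = 217.1 g·m⁻²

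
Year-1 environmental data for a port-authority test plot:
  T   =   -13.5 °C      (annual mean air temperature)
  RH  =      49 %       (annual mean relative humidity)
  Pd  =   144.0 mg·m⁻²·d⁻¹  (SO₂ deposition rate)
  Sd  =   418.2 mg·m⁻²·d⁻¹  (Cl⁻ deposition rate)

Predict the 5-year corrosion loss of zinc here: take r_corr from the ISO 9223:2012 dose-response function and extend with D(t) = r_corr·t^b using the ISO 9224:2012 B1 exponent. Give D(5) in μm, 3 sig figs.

zinc: T≤10 °C ⇒ hinge +0.038·(-13.5−10) = -0.8930
  SO₂ term: 0.0129·144.0^0.44·exp(0.046·49-0.8930) = 0.4481
  Sd branch = 0.0175·Sd^0.57·e^(0.008·RH+0.085·T) = 0.2565 μm/a
  sum: 0.4481 + 0.2565 → r_corr = 0.7046 μm/a
Long-term exponent b (ISO 9224 Table 2, B1) = 0.813
  D(5) = 0.7046 × 5^0.813 = 0.7046 × 3.701 = 2.607 μm

D(5) = 2.61 μm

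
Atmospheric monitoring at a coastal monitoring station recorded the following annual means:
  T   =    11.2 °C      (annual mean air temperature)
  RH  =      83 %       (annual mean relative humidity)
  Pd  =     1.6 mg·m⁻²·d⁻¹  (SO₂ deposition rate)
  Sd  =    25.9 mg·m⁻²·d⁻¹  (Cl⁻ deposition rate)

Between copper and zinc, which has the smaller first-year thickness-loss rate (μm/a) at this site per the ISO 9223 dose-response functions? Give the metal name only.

zinc

copper: temperature factor f = -0.080·(1.2) = -0.0960
  Pd branch = 0.0053·Pd^0.26·e^(0.059·RH+f) = 0.7284 μm/a
  Cl⁻ term: 0.01025·25.9^0.27·exp(0.036·83+0.049·11.2) = 0.8479
  r_corr = 0.7284 + 0.8479 = 1.576 μm/a
zinc: f(T) = -0.071·(T−10) [T>10 °C] = -0.0852
  SO₂ term: 0.0129·1.6^0.44·exp(0.046·83-0.0852) = 0.663
  Sd branch = 0.0175·Sd^0.57·e^(0.008·RH+0.085·T) = 0.5629 μm/a
  sum: 0.663 + 0.5629 → r_corr = 1.226 μm/a
Ordering by μm/a: copper (1.58) > zinc (1.23)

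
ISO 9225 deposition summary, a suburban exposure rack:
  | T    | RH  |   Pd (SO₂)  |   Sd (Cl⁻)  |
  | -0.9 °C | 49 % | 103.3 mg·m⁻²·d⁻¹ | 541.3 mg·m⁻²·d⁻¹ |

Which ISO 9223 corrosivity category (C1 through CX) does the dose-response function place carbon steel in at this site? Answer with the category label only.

C3

carbon steel: temperature factor f = +0.150·(-10.9) = -1.6350
  SO₂ term: 1.77·103.3^0.52·exp(0.02·49-1.6350) = 10.25
  Sd branch = 0.102·Sd^0.62·e^(0.033·RH+0.04·T) = 24.54 μm/a
  sum: 10.25 + 24.54 → r_corr = 34.8 μm/a
Category bounds: 25…50 μm/a bracket r_corr ⇒ C3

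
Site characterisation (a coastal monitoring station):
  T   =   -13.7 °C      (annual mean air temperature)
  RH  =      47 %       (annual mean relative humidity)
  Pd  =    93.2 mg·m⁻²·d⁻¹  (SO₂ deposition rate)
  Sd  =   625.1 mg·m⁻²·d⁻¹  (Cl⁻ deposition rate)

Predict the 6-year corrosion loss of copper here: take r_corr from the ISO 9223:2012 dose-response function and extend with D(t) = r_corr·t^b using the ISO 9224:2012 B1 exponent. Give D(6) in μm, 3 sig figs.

D(6) = 0.580 μm

copper: T≤10 °C ⇒ hinge +0.126·(-13.7−10) = -2.9862
  Pd branch = 0.0053·Pd^0.26·e^(0.059·RH+f) = 0.01392 μm/a
  Sd branch = 0.01025·Sd^0.27·e^(0.036·RH+0.049·T) = 0.1618 μm/a
  r_corr = 0.01392 + 0.1618 = 0.1757 μm/a
Long-term exponent b (ISO 9224 Table 2, B1) = 0.667
  D(6) = 0.1757 × 6^0.667 = 0.1757 × 3.304 = 0.5805 μm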